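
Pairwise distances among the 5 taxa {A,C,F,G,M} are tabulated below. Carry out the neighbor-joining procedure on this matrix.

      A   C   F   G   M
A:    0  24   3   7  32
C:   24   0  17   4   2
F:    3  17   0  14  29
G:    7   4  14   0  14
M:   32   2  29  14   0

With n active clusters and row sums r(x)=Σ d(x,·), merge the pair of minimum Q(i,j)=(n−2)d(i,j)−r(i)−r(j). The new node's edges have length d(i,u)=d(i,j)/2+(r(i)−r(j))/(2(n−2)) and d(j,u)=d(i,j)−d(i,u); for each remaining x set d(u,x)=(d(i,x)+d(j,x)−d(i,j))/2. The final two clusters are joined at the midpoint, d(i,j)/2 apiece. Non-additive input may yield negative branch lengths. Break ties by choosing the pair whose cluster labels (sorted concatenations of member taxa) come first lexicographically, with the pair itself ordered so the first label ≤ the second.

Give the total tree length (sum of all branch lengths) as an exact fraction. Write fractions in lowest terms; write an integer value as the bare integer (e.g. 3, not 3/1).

iteration 1: select A,F (d=3, Q=-120); attach at lengths (2, 1); label the merged cluster AF
  updated: d(AF,C)=19, d(AF,G)=9, d(AF,M)=29
iteration 2: select AF,G (d=9, Q=-66); attach at lengths (12, -3); label the merged cluster AFG
  updated: d(AFG,C)=7, d(AFG,M)=17
iteration 3: select AFG,C (d=7, Q=-26); attach at lengths (11, -4); label the merged cluster ACFG
  updated: d(ACFG,M)=6
iteration 4: select ACFG,M (d=6); attach at lengths (3, 3); label the merged cluster ACFGM
final tree: ((((A:2,F:1):12,G:-3):11,C:-4):3,M:3)
total length: 25

25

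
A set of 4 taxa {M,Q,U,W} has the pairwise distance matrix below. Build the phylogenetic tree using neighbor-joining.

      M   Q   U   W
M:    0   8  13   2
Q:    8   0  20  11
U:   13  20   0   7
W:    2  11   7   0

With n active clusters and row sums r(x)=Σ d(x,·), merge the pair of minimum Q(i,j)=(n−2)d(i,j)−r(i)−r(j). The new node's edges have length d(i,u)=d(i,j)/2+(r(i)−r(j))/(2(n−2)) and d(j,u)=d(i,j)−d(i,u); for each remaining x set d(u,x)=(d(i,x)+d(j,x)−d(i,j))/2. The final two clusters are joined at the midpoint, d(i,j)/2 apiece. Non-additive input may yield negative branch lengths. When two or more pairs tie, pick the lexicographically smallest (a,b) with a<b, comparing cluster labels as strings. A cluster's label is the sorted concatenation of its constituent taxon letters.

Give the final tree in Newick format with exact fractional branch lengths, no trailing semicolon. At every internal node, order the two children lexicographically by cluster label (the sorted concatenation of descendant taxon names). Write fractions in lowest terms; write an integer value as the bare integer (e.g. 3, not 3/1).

1. join M+Q (d=8, Q=-46) ⇒ MQ; edges |M|=0, |Q|=8
  updated: d(MQ,U)=25/2, d(MQ,W)=5/2
2. join MQ+U (d=25/2, Q=-22) ⇒ MQU; edges |MQ|=4, |U|=17/2
  updated: d(MQU,W)=-3/2
3. join MQU+W (d=-3/2) ⇒ MQUW; edges |MQU|=-3/4, |W|=-3/4
final tree: (((M:0,Q:8):4,U:17/2):-3/4,W:-3/4)
total length: 19

(((M:0,Q:8):4,U:17/2):-3/4,W:-3/4)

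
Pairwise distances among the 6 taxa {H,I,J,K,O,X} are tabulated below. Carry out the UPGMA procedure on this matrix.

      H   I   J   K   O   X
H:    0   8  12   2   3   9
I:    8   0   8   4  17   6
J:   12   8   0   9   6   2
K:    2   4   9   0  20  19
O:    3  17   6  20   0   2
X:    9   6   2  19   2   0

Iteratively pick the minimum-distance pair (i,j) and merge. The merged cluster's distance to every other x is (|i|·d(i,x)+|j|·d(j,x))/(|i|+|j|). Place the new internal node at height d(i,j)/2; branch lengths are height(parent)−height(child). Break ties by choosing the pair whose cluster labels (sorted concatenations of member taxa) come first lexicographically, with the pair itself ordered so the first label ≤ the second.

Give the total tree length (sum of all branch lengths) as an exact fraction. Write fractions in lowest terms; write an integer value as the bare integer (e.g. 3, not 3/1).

step 1: merge (H,K) at d=2; branch lengths H→1, K→1; new cluster HK
  updated: d(HK,I)=6, d(HK,J)=21/2, d(HK,O)=23/2, d(HK,X)=14
step 2: merge (J,X) at d=2; branch lengths J→1, X→1; new cluster JX
  updated: d(HK,JX)=49/4, d(I,JX)=7, d(JX,O)=4
step 3: merge (JX,O) at d=4; branch lengths JX→1, O→2; new cluster JOX
  updated: d(HK,JOX)=12, d(I,JOX)=31/3
step 4: merge (HK,I) at d=6; branch lengths HK→2, I→3; new cluster HIK
  updated: d(HIK,JOX)=103/9
step 5: merge (HIK,JOX) at d=103/9; branch lengths HIK→49/18, JOX→67/18; new cluster HIJKOX
final tree: (((H:1,K:1):2,I:3):49/18,((J:1,X:1):1,O:2):67/18)
total length: 166/9

166/9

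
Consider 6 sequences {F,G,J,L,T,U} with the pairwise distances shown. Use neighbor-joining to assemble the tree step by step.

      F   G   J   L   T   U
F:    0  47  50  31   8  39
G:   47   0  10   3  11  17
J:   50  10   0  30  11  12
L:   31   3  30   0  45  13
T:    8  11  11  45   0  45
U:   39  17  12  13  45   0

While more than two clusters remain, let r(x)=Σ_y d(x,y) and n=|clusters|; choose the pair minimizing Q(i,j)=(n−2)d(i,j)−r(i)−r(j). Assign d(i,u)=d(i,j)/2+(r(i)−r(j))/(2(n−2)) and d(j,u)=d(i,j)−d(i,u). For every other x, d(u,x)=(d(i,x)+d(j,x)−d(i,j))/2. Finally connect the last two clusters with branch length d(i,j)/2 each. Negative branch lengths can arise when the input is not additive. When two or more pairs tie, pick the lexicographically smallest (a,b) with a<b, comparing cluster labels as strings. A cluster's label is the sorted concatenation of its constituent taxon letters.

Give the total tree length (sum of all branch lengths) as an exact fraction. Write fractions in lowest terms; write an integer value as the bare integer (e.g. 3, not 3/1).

step 1: merge (F,T) at d=8, Q=-263; branch lengths F→87/8, T→-23/8; new cluster FT
  updated: d(FT,G)=25, d(FT,J)=53/2, d(FT,L)=34, d(FT,U)=38
step 2: merge (G,L) at d=3, Q=-126; branch lengths G→-8/3, L→17/3; new cluster GL
  updated: d(FT,GL)=28, d(GL,J)=37/2, d(GL,U)=27/2
step 3: merge (FT,GL) at d=28, Q=-193/2; branch lengths FT→177/8, GL→47/8; new cluster FGLT
  updated: d(FGLT,J)=17/2, d(FGLT,U)=47/4
step 4: merge (FGLT,J) at d=17/2, Q=-129/4; branch lengths FGLT→33/8, J→35/8; new cluster FGJLT
  updated: d(FGJLT,U)=61/8
step 5: merge (FGJLT,U) at d=61/8; branch lengths FGJLT→61/16, U→61/16; new cluster FGJLTU
final tree: ((((F:87/8,T:-23/8):177/8,(G:-8/3,L:17/3):47/8):33/8,J:35/8):61/16,U:61/16)
total length: 441/8

441/8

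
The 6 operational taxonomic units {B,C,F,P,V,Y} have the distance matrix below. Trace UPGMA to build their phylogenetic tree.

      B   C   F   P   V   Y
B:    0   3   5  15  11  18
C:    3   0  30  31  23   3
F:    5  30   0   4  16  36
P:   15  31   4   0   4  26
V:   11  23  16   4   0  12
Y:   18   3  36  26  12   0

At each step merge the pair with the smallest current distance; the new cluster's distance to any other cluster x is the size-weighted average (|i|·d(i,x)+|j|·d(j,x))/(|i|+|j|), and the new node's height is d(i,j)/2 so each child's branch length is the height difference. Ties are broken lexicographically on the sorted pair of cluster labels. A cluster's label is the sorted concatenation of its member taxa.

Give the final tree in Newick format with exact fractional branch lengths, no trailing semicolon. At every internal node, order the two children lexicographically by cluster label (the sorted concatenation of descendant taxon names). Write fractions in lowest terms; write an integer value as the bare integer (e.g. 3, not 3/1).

step 1: merge (B,C) at d=3; branch lengths B→3/2, C→3/2; new cluster BC
  updated: d(BC,F)=35/2, d(BC,P)=23, d(BC,V)=17, d(BC,Y)=21/2
step 2: merge (F,P) at d=4; branch lengths F→2, P→2; new cluster FP
  updated: d(BC,FP)=81/4, d(FP,V)=10, d(FP,Y)=31
step 3: merge (FP,V) at d=10; branch lengths FP→3, V→5; new cluster FPV
  updated: d(BC,FPV)=115/6, d(FPV,Y)=74/3
step 4: merge (BC,Y) at d=21/2; branch lengths BC→15/4, Y→21/4; new cluster BCY
  updated: d(BCY,FPV)=21
step 5: merge (BCY,FPV) at d=21; branch lengths BCY→21/4, FPV→11/2; new cluster BCFPVY
final tree: (((B:3/2,C:3/2):15/4,Y:21/4):21/4,((F:2,P:2):3,V:5):11/2)
total length: 139/4

(((B:3/2,C:3/2):15/4,Y:21/4):21/4,((F:2,P:2):3,V:5):11/2)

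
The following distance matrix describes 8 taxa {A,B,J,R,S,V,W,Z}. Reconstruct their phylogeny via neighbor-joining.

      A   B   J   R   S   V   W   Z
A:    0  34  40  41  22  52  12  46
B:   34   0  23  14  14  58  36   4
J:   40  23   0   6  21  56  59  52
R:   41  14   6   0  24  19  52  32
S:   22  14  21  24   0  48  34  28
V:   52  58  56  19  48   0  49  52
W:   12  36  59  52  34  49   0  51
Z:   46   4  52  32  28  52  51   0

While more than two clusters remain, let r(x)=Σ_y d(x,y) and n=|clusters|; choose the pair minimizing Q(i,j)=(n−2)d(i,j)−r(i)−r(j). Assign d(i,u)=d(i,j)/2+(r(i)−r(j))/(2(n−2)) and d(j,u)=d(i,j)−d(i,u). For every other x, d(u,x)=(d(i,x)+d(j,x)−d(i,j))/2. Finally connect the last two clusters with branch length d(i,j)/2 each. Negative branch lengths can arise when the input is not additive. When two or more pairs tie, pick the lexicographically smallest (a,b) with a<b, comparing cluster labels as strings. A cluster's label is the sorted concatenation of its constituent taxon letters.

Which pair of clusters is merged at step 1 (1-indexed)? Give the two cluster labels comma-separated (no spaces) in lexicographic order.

A,W

step 1: merge (A,W) at d=12, Q=-468; branch lengths A→13/6, W→59/6; new cluster AW
  updated: d(AW,B)=29, d(AW,J)=87/2, d(AW,R)=81/2, d(AW,S)=22, d(AW,V)=89/2, d(AW,Z)=85/2
step 2: merge (B,Z) at d=4, Q=-665/2; branch lengths B→-97/20, Z→177/20; new cluster BZ
  updated: d(AW,BZ)=135/4, d(BZ,J)=71/2, d(BZ,R)=21, d(BZ,S)=19, d(BZ,V)=53
step 3: merge (R,V) at d=19, Q=-255; branch lengths R→-17/4, V→93/4; new cluster RV
  updated: d(AW,RV)=33, d(BZ,RV)=55/2, d(J,RV)=43/2, d(RV,S)=53/2
step 4: merge (J,RV) at d=43/2, Q=-331/2; branch lengths J→155/12, RV→103/12; new cluster JRV
  updated: d(AW,JRV)=55/2, d(BZ,JRV)=83/4, d(JRV,S)=13
step 5: merge (AW,S) at d=22, Q=-373/4; branch lengths AW→293/16, S→59/16; new cluster ASW
  updated: d(ASW,BZ)=123/8, d(ASW,JRV)=37/4
step 6: merge (ASW,BZ) at d=123/8, Q=-363/8; branch lengths ASW→31/16, BZ→215/16; new cluster ABSWZ
  updated: d(ABSWZ,JRV)=117/16
step 7: merge (ABSWZ,JRV) at d=117/16; branch lengths ABSWZ→117/32, JRV→117/32; new cluster ABJRSVWZ
final tree: ((((A:13/6,W:59/6):293/16,S:59/16):31/16,(B:-97/20,Z:177/20):215/16):117/32,(J:155/12,(R:-17/4,V:93/4):103/12):117/32)
total length: 1619/16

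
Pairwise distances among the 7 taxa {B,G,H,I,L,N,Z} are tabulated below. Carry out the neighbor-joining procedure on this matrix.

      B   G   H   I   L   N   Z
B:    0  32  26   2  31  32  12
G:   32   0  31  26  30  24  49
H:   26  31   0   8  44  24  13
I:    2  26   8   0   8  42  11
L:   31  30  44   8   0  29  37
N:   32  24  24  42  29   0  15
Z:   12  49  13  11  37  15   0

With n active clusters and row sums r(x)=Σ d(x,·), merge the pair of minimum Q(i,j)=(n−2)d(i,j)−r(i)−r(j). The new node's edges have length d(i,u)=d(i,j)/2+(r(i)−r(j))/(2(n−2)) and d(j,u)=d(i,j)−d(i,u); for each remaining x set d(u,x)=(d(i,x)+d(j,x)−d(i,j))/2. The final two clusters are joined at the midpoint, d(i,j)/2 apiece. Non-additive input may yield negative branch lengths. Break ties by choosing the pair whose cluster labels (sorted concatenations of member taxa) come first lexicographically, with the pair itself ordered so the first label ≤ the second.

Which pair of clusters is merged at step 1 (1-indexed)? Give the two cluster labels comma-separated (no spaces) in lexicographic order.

G,N

1. join G+N (d=24, Q=-238) ⇒ GN; edges |G|=73/5, |N|=47/5
  updated: d(B,GN)=20, d(GN,H)=31/2, d(GN,I)=22, d(GN,L)=35/2, d(GN,Z)=20
2. join GN+L (d=35/2, Q=-325/2) ⇒ GLN; edges |GN|=55/16, |L|=225/16
  updated: d(B,GLN)=67/4, d(GLN,H)=21, d(GLN,I)=25/4, d(GLN,Z)=79/4
3. join H+Z (d=13, Q=-339/4) ⇒ HZ; edges |H|=205/24, |Z|=107/24
  updated: d(B,HZ)=25/2, d(GLN,HZ)=111/8, d(HZ,I)=3
4. join B+I (d=2, Q=-77/2) ⇒ BI; edges |B|=6, |I|=-4
  updated: d(BI,GLN)=21/2, d(BI,HZ)=27/4
5. join BI+GLN (d=21/2, Q=-249/8) ⇒ BGILN; edges |BI|=27/16, |GLN|=141/16
  updated: d(BGILN,HZ)=81/16
6. join BGILN+HZ (d=81/16) ⇒ BGHILNZ; edges |BGILN|=81/32, |HZ|=81/32
final tree: (((B:6,I:-4):27/16,((G:73/5,N:47/5):55/16,L:225/16):141/16):81/32,(H:205/24,Z:107/24):81/32)
total length: 1153/16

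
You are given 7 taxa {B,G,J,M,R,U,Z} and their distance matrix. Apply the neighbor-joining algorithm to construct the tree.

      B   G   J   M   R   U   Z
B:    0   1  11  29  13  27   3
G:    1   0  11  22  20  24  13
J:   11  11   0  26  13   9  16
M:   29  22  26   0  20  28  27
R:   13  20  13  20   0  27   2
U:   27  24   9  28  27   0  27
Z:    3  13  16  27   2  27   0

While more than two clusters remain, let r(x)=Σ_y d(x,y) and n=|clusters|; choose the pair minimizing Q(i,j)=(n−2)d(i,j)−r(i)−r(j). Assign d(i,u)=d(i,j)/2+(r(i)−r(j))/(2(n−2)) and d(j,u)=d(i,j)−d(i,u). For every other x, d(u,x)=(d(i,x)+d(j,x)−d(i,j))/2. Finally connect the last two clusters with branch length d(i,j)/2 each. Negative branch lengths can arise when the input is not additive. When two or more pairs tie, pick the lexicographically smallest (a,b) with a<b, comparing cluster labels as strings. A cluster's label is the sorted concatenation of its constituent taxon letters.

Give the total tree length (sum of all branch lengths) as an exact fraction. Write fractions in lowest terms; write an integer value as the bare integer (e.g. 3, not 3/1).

381/8

step 1: merge (J,U) at d=9, Q=-183; branch lengths J→-11/10, U→101/10; new cluster JU
  updated: d(B,JU)=29/2, d(G,JU)=13, d(JU,M)=45/2, d(JU,R)=31/2, d(JU,Z)=17
step 2: merge (B,G) at d=1, Q=-251/2; branch lengths B→-9/16, G→25/16; new cluster BG
  updated: d(BG,JU)=53/4, d(BG,M)=25, d(BG,R)=16, d(BG,Z)=15/2
step 3: merge (R,Z) at d=2, Q=-101; branch lengths R→1, Z→1; new cluster RZ
  updated: d(BG,RZ)=43/4, d(JU,RZ)=61/4, d(M,RZ)=45/2
step 4: merge (BG,RZ) at d=43/4, Q=-76; branch lengths BG→11/2, RZ→21/4; new cluster BGRZ
  updated: d(BGRZ,JU)=71/8, d(BGRZ,M)=147/8
step 5: merge (BGRZ,JU) at d=71/8, Q=-199/4; branch lengths BGRZ→19/8, JU→13/2; new cluster BGJRUZ
  updated: d(BGJRUZ,M)=16
step 6: merge (BGJRUZ,M) at d=16; branch lengths BGJRUZ→8, M→8; new cluster BGJMRUZ
final tree: ((((B:-9/16,G:25/16):11/2,(R:1,Z:1):21/4):19/8,(J:-11/10,U:101/10):13/2):8,M:8)
total length: 381/8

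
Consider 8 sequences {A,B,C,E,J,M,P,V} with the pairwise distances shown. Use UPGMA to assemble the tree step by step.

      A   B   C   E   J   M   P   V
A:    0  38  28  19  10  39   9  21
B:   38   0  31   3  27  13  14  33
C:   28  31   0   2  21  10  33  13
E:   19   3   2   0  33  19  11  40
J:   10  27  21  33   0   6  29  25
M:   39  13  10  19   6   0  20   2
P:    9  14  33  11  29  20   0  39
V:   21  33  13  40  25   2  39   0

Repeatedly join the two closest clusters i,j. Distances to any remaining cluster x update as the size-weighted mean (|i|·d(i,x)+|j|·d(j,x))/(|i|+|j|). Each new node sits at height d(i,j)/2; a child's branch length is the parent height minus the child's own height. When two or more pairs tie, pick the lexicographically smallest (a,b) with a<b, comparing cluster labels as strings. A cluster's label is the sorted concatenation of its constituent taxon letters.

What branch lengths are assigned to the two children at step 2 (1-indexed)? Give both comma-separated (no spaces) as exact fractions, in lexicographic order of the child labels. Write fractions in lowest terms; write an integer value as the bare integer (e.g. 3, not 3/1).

1,1

iteration 1: select C,E (d=2); attach at lengths (1, 1); label the merged cluster CE
  updated: d(A,CE)=47/2, d(B,CE)=17, d(CE,J)=27, d(CE,M)=29/2, d(CE,P)=22, d(CE,V)=53/2
iteration 2: select M,V (d=2); attach at lengths (1, 1); label the merged cluster MV
  updated: d(A,MV)=30, d(B,MV)=23, d(CE,MV)=41/2, d(J,MV)=31/2, d(MV,P)=59/2
iteration 3: select A,P (d=9); attach at lengths (9/2, 9/2); label the merged cluster AP
  updated: d(AP,B)=26, d(AP,CE)=91/4, d(AP,J)=39/2, d(AP,MV)=119/4
iteration 4: select J,MV (d=31/2); attach at lengths (31/4, 27/4); label the merged cluster JMV
  updated: d(AP,JMV)=79/3, d(B,JMV)=73/3, d(CE,JMV)=68/3
iteration 5: select B,CE (d=17); attach at lengths (17/2, 15/2); label the merged cluster BCE
  updated: d(AP,BCE)=143/6, d(BCE,JMV)=209/9
iteration 6: select BCE,JMV (d=209/9); attach at lengths (28/9, 139/36); label the merged cluster BCEJMV
  updated: d(AP,BCEJMV)=301/12
iteration 7: select AP,BCEJMV (d=301/12); attach at lengths (193/24, 67/72); label the merged cluster ABCEJMPV
final tree: ((A:9/2,P:9/2):193/24,((B:17/2,(C:1,E:1):15/2):28/9,(J:31/4,(M:1,V:1):27/4):139/36):67/72)
total length: 535/9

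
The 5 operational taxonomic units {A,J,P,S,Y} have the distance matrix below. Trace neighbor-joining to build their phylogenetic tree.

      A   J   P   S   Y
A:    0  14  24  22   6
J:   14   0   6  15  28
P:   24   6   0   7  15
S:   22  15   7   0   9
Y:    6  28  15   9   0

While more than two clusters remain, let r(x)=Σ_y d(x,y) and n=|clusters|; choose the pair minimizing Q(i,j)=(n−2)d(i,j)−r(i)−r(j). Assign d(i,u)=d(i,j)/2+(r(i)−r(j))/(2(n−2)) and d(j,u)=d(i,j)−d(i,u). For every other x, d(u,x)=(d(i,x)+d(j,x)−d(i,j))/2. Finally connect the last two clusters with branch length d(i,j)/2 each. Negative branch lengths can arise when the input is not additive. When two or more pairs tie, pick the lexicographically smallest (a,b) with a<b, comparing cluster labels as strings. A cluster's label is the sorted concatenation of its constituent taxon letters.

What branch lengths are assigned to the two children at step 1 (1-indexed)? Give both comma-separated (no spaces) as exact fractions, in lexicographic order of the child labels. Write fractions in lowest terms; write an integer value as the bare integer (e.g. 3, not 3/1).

13/3,5/3

1. join A+Y (d=6, Q=-106) ⇒ AY; edges |A|=13/3, |Y|=5/3
  updated: d(AY,J)=18, d(AY,P)=33/2, d(AY,S)=25/2
2. join AY+S (d=25/2, Q=-113/2) ⇒ ASY; edges |AY|=75/8, |S|=25/8
  updated: d(ASY,J)=41/4, d(ASY,P)=11/2
3. join ASY+J (d=41/4, Q=-87/4) ⇒ AJSY; edges |ASY|=39/8, |J|=43/8
  updated: d(AJSY,P)=5/8
4. join AJSY+P (d=5/8) ⇒ AJPSY; edges |AJSY|=5/16, |P|=5/16
final tree: ((((A:13/3,Y:5/3):75/8,S:25/8):39/8,J:43/8):5/16,P:5/16)
total length: 235/8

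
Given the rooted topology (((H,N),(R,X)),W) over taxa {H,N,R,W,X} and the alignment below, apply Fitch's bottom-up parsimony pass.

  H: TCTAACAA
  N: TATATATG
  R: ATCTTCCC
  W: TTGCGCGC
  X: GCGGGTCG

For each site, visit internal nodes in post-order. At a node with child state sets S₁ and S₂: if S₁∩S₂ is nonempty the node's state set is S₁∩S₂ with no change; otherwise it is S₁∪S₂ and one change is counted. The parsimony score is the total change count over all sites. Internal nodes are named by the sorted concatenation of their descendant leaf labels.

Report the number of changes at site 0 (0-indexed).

2

site 0, node HN: H={T} ∩ N={T} → {T} (+0)
site 0, node RX: R={A} ∪ X={G} → {A,G} (+1)
site 0, node HNRX: HN={T} ∪ RX={A,G} → {A,G,T} (+1)
site 0, node HNRWX: HNRX={A,G,T} ∩ W={T} → {T} (+0)
site 1, node HN: H={C} ∪ N={A} → {A,C} (+1)
site 1, node RX: R={T} ∪ X={C} → {C,T} (+1)
site 1, node HNRX: HN={A,C} ∩ RX={C,T} → {C} (+0)
site 1, node HNRWX: HNRX={C} ∪ W={T} → {C,T} (+1)
site 2, node HN: H={T} ∩ N={T} → {T} (+0)
site 2, node RX: R={C} ∪ X={G} → {C,G} (+1)
site 2, node HNRX: HN={T} ∪ RX={C,G} → {C,G,T} (+1)
site 2, node HNRWX: HNRX={C,G,T} ∩ W={G} → {G} (+0)
site 3, node HN: H={A} ∩ N={A} → {A} (+0)
site 3, node RX: R={T} ∪ X={G} → {G,T} (+1)
site 3, node HNRX: HN={A} ∪ RX={G,T} → {A,G,T} (+1)
site 3, node HNRWX: HNRX={A,G,T} ∪ W={C} → {A,C,G,T} (+1)
site 4, node HN: H={A} ∪ N={T} → {A,T} (+1)
site 4, node RX: R={T} ∪ X={G} → {G,T} (+1)
site 4, node HNRX: HN={A,T} ∩ RX={G,T} → {T} (+0)
site 4, node HNRWX: HNRX={T} ∪ W={G} → {G,T} (+1)
site 5, node HN: H={C} ∪ N={A} → {A,C} (+1)
site 5, node RX: R={C} ∪ X={T} → {C,T} (+1)
site 5, node HNRX: HN={A,C} ∩ RX={C,T} → {C} (+0)
site 5, node HNRWX: HNRX={C} ∩ W={C} → {C} (+0)
site 6, node HN: H={A} ∪ N={T} → {A,T} (+1)
site 6, node RX: R={C} ∩ X={C} → {C} (+0)
site 6, node HNRX: HN={A,T} ∪ RX={C} → {A,C,T} (+1)
site 6, node HNRWX: HNRX={A,C,T} ∪ W={G} → {A,C,G,T} (+1)
site 7, node HN: H={A} ∪ N={G} → {A,G} (+1)
site 7, node RX: R={C} ∪ X={G} → {C,G} (+1)
site 7, node HNRX: HN={A,G} ∩ RX={C,G} → {G} (+0)
site 7, node HNRWX: HNRX={G} ∪ W={C} → {C,G} (+1)
per-site changes: [2, 3, 2, 3, 3, 2, 3, 3]; total = 21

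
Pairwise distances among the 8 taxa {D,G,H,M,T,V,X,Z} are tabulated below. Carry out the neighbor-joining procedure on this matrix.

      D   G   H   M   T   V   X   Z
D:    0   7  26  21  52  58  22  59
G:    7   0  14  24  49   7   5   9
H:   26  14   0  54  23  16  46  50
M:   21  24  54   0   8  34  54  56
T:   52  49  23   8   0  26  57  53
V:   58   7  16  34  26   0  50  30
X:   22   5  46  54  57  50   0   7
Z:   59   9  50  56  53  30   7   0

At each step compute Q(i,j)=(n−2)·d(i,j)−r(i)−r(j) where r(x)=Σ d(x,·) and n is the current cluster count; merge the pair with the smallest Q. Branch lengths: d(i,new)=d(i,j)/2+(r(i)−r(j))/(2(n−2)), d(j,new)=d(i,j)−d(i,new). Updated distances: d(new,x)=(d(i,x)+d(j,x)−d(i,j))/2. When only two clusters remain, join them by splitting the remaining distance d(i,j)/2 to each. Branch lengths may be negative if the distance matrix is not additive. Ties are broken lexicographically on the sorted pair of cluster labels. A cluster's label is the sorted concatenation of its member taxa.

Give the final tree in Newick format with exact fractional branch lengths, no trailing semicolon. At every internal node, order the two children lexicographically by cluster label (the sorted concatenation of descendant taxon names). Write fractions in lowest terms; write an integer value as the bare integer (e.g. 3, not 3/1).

((((D:61/4,(G:-91/8,(X:11/10,Z:59/10):119/8):5):71/8,(M:31/12,T:65/12):131/8):47/8,H:113/16):143/32,V:143/32)

1. join M+T (d=8, Q=-471) ⇒ MT; edges |M|=31/12, |T|=65/12
  updated: d(D,MT)=65/2, d(G,MT)=65/2, d(H,MT)=69/2, d(MT,V)=26, d(MT,X)=103/2, d(MT,Z)=101/2
2. join X+Z (d=7, Q=-352) ⇒ XZ; edges |X|=11/10, |Z|=59/10
  updated: d(D,XZ)=37, d(G,XZ)=7/2, d(H,XZ)=89/2, d(MT,XZ)=95/2, d(V,XZ)=73/2
3. join G+XZ (d=7/2, Q=-219) ⇒ GXZ; edges |G|=-91/8, |XZ|=119/8
  updated: d(D,GXZ)=81/4, d(GXZ,H)=55/2, d(GXZ,MT)=153/4, d(GXZ,V)=20
4. join D+GXZ (d=81/4, Q=-182) ⇒ DGXZ; edges |D|=61/4, |GXZ|=5
  updated: d(DGXZ,H)=133/8, d(DGXZ,MT)=101/4, d(DGXZ,V)=231/8
5. join DGXZ+MT (d=101/4, Q=-106) ⇒ DGMTXZ; edges |DGXZ|=71/8, |MT|=131/8
  updated: d(DGMTXZ,H)=207/16, d(DGMTXZ,V)=237/16
6. join DGMTXZ+H (d=207/16, Q=-175/4) ⇒ DGHMTXZ; edges |DGMTXZ|=47/8, |H|=113/16
  updated: d(DGHMTXZ,V)=143/16
7. join DGHMTXZ+V (d=143/16) ⇒ DGHMTVXZ; edges |DGHMTXZ|=143/32, |V|=143/32
final tree: ((((D:61/4,(G:-91/8,(X:11/10,Z:59/10):119/8):5):71/8,(M:31/12,T:65/12):131/8):47/8,H:113/16):143/32,V:143/32)
total length: 687/8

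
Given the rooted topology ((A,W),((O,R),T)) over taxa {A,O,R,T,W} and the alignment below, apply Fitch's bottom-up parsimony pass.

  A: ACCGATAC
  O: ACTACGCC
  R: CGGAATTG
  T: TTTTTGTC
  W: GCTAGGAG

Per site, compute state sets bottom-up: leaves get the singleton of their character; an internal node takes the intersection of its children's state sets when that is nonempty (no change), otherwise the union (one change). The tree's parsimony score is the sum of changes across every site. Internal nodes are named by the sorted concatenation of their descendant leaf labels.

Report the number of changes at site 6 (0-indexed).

2

site 0, node AW: A={A} ∪ W={G} → {A,G} (+1)
site 0, node OR: O={A} ∪ R={C} → {A,C} (+1)
site 0, node ORT: OR={A,C} ∪ T={T} → {A,C,T} (+1)
site 0, node AORTW: AW={A,G} ∩ ORT={A,C,T} → {A} (+0)
site 1, node AW: A={C} ∩ W={C} → {C} (+0)
site 1, node OR: O={C} ∪ R={G} → {C,G} (+1)
site 1, node ORT: OR={C,G} ∪ T={T} → {C,G,T} (+1)
site 1, node AORTW: AW={C} ∩ ORT={C,G,T} → {C} (+0)
site 2, node AW: A={C} ∪ W={T} → {C,T} (+1)
site 2, node OR: O={T} ∪ R={G} → {G,T} (+1)
site 2, node ORT: OR={G,T} ∩ T={T} → {T} (+0)
site 2, node AORTW: AW={C,T} ∩ ORT={T} → {T} (+0)
site 3, node AW: A={G} ∪ W={A} → {A,G} (+1)
site 3, node OR: O={A} ∩ R={A} → {A} (+0)
site 3, node ORT: OR={A} ∪ T={T} → {A,T} (+1)
site 3, node AORTW: AW={A,G} ∩ ORT={A,T} → {A} (+0)
site 4, node AW: A={A} ∪ W={G} → {A,G} (+1)
site 4, node OR: O={C} ∪ R={A} → {A,C} (+1)
site 4, node ORT: OR={A,C} ∪ T={T} → {A,C,T} (+1)
site 4, node AORTW: AW={A,G} ∩ ORT={A,C,T} → {A} (+0)
site 5, node AW: A={T} ∪ W={G} → {G,T} (+1)
site 5, node OR: O={G} ∪ R={T} → {G,T} (+1)
site 5, node ORT: OR={G,T} ∩ T={G} → {G} (+0)
site 5, node AORTW: AW={G,T} ∩ ORT={G} → {G} (+0)
site 6, node AW: A={A} ∩ W={A} → {A} (+0)
site 6, node OR: O={C} ∪ R={T} → {C,T} (+1)
site 6, node ORT: OR={C,T} ∩ T={T} → {T} (+0)
site 6, node AORTW: AW={A} ∪ ORT={T} → {A,T} (+1)
site 7, node AW: A={C} ∪ W={G} → {C,G} (+1)
site 7, node OR: O={C} ∪ R={G} → {C,G} (+1)
site 7, node ORT: OR={C,G} ∩ T={C} → {C} (+0)
site 7, node AORTW: AW={C,G} ∩ ORT={C} → {C} (+0)
per-site changes: [3, 2, 2, 2, 3, 2, 2, 2]; total = 18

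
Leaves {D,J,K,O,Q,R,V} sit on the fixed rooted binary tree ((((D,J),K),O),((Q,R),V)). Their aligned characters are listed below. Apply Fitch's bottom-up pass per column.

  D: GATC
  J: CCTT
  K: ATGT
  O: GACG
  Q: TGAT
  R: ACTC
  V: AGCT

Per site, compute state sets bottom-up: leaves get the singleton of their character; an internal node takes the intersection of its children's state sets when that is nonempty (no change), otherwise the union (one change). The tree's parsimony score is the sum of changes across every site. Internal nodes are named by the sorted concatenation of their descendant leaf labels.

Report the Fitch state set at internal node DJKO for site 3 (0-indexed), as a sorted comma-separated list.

DJ@0: {G} ∪ {C} = {C,G} (union, +1)
DJK@0: {C,G} ∪ {A} = {A,C,G} (union, +1)
DJKO@0: {A,C,G} ∩ {G} = {G} (intersection, +0)
QR@0: {T} ∪ {A} = {A,T} (union, +1)
QRV@0: {A,T} ∩ {A} = {A} (intersection, +0)
DJKOQRV@0: {G} ∪ {A} = {A,G} (union, +1)
DJ@1: {A} ∪ {C} = {A,C} (union, +1)
DJK@1: {A,C} ∪ {T} = {A,C,T} (union, +1)
DJKO@1: {A,C,T} ∩ {A} = {A} (intersection, +0)
QR@1: {G} ∪ {C} = {C,G} (union, +1)
QRV@1: {C,G} ∩ {G} = {G} (intersection, +0)
DJKOQRV@1: {A} ∪ {G} = {A,G} (union, +1)
DJ@2: {T} ∩ {T} = {T} (intersection, +0)
DJK@2: {T} ∪ {G} = {G,T} (union, +1)
DJKO@2: {G,T} ∪ {C} = {C,G,T} (union, +1)
QR@2: {A} ∪ {T} = {A,T} (union, +1)
QRV@2: {A,T} ∪ {C} = {A,C,T} (union, +1)
DJKOQRV@2: {C,G,T} ∩ {A,C,T} = {C,T} (intersection, +0)
DJ@3: {C} ∪ {T} = {C,T} (union, +1)
DJK@3: {C,T} ∩ {T} = {T} (intersection, +0)
DJKO@3: {T} ∪ {G} = {G,T} (union, +1)
QR@3: {T} ∪ {C} = {C,T} (union, +1)
QRV@3: {C,T} ∩ {T} = {T} (intersection, +0)
DJKOQRV@3: {G,T} ∩ {T} = {T} (intersection, +0)
per-site changes: [4, 4, 4, 3]; total = 15

G,T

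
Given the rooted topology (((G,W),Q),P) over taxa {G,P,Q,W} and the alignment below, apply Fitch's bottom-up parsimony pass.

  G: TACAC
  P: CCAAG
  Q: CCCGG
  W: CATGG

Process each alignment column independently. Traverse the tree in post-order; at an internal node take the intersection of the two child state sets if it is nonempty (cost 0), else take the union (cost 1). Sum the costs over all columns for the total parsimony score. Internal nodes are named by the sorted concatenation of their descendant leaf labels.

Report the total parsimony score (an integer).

site 0, node GW: G={T} ∪ W={C} → {C,T} (+1)
site 0, node GQW: GW={C,T} ∩ Q={C} → {C} (+0)
site 0, node GPQW: GQW={C} ∩ P={C} → {C} (+0)
site 1, node GW: G={A} ∩ W={A} → {A} (+0)
site 1, node GQW: GW={A} ∪ Q={C} → {A,C} (+1)
site 1, node GPQW: GQW={A,C} ∩ P={C} → {C} (+0)
site 2, node GW: G={C} ∪ W={T} → {C,T} (+1)
site 2, node GQW: GW={C,T} ∩ Q={C} → {C} (+0)
site 2, node GPQW: GQW={C} ∪ P={A} → {A,C} (+1)
site 3, node GW: G={A} ∪ W={G} → {A,G} (+1)
site 3, node GQW: GW={A,G} ∩ Q={G} → {G} (+0)
site 3, node GPQW: GQW={G} ∪ P={A} → {A,G} (+1)
site 4, node GW: G={C} ∪ W={G} → {C,G} (+1)
site 4, node GQW: GW={C,G} ∩ Q={G} → {G} (+0)
site 4, node GPQW: GQW={G} ∩ P={G} → {G} (+0)
per-site changes: [1, 1, 2, 2, 1]; total = 7

7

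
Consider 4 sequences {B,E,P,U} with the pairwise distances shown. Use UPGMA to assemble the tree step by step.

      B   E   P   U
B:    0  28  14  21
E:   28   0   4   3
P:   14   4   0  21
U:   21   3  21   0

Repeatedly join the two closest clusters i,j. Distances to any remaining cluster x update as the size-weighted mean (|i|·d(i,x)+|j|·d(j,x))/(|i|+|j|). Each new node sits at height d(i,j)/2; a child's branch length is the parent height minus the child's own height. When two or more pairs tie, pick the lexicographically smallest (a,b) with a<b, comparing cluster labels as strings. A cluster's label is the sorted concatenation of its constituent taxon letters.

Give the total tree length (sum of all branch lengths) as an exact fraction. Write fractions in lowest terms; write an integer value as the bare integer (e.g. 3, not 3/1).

iteration 1: select E,U (d=3); attach at lengths (3/2, 3/2); label the merged cluster EU
  updated: d(B,EU)=49/2, d(EU,P)=25/2
iteration 2: select EU,P (d=25/2); attach at lengths (19/4, 25/4); label the merged cluster EPU
  updated: d(B,EPU)=21
iteration 3: select B,EPU (d=21); attach at lengths (21/2, 17/4); label the merged cluster BEPU
final tree: (B:21/2,((E:3/2,U:3/2):19/4,P:25/4):17/4)
total length: 115/4

115/4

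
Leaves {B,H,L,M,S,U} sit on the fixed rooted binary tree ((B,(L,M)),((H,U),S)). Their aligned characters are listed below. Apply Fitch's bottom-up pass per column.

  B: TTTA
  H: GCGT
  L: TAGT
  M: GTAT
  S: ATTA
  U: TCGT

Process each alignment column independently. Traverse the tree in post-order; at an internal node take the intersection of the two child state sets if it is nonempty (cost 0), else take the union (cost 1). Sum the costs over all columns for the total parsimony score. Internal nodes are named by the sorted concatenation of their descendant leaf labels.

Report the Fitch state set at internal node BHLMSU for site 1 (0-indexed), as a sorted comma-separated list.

LM@0: {T} ∪ {G} = {G,T} (union, +1)
BLM@0: {T} ∩ {G,T} = {T} (intersection, +0)
HU@0: {G} ∪ {T} = {G,T} (union, +1)
HSU@0: {G,T} ∪ {A} = {A,G,T} (union, +1)
BHLMSU@0: {T} ∩ {A,G,T} = {T} (intersection, +0)
LM@1: {A} ∪ {T} = {A,T} (union, +1)
BLM@1: {T} ∩ {A,T} = {T} (intersection, +0)
HU@1: {C} ∩ {C} = {C} (intersection, +0)
HSU@1: {C} ∪ {T} = {C,T} (union, +1)
BHLMSU@1: {T} ∩ {C,T} = {T} (intersection, +0)
LM@2: {G} ∪ {A} = {A,G} (union, +1)
BLM@2: {T} ∪ {A,G} = {A,G,T} (union, +1)
HU@2: {G} ∩ {G} = {G} (intersection, +0)
HSU@2: {G} ∪ {T} = {G,T} (union, +1)
BHLMSU@2: {A,G,T} ∩ {G,T} = {G,T} (intersection, +0)
LM@3: {T} ∩ {T} = {T} (intersection, +0)
BLM@3: {A} ∪ {T} = {A,T} (union, +1)
HU@3: {T} ∩ {T} = {T} (intersection, +0)
HSU@3: {T} ∪ {A} = {A,T} (union, +1)
BHLMSU@3: {A,T} ∩ {A,T} = {A,T} (intersection, +0)
per-site changes: [3, 2, 3, 2]; total = 10

T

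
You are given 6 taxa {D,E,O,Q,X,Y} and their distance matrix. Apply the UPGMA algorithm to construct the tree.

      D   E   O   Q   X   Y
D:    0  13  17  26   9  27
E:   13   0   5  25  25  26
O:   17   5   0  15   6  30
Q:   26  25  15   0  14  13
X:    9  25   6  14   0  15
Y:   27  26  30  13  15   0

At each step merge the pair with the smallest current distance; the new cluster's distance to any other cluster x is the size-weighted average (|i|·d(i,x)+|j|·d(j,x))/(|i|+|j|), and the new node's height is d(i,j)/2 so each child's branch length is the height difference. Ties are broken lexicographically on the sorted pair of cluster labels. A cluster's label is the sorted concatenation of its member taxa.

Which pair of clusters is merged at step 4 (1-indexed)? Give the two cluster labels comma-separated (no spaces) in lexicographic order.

DX,EO

iteration 1: select E,O (d=5); attach at lengths (5/2, 5/2); label the merged cluster EO
  updated: d(D,EO)=15, d(EO,Q)=20, d(EO,X)=31/2, d(EO,Y)=28
iteration 2: select D,X (d=9); attach at lengths (9/2, 9/2); label the merged cluster DX
  updated: d(DX,EO)=61/4, d(DX,Q)=20, d(DX,Y)=21
iteration 3: select Q,Y (d=13); attach at lengths (13/2, 13/2); label the merged cluster QY
  updated: d(DX,QY)=41/2, d(EO,QY)=24
iteration 4: select DX,EO (d=61/4); attach at lengths (25/8, 41/8); label the merged cluster DEOX
  updated: d(DEOX,QY)=89/4
iteration 5: select DEOX,QY (d=89/4); attach at lengths (7/2, 37/8); label the merged cluster DEOQXY
final tree: (((D:9/2,X:9/2):25/8,(E:5/2,O:5/2):41/8):7/2,(Q:13/2,Y:13/2):37/8)
total length: 347/8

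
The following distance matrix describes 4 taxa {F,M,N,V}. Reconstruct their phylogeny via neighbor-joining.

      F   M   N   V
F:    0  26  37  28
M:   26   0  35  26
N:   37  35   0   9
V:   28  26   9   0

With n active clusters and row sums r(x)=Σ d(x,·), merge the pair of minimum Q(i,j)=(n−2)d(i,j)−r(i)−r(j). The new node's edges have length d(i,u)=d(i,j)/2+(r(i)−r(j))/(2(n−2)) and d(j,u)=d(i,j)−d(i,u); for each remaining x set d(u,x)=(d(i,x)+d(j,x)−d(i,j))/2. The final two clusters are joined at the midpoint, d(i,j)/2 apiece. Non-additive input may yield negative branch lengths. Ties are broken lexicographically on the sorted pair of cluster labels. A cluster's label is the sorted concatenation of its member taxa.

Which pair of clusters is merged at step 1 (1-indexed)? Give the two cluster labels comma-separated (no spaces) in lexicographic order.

iteration 1: select F,M (d=26, Q=-126); attach at lengths (14, 12); label the merged cluster FM
  updated: d(FM,N)=23, d(FM,V)=14
iteration 2: select FM,N (d=23, Q=-46); attach at lengths (14, 9); label the merged cluster FMN
  updated: d(FMN,V)=0
iteration 3: select FMN,V (d=0); attach at lengths (0, 0); label the merged cluster FMNV
final tree: (((F:14,M:12):14,N:9):0,V:0)
total length: 49

F,M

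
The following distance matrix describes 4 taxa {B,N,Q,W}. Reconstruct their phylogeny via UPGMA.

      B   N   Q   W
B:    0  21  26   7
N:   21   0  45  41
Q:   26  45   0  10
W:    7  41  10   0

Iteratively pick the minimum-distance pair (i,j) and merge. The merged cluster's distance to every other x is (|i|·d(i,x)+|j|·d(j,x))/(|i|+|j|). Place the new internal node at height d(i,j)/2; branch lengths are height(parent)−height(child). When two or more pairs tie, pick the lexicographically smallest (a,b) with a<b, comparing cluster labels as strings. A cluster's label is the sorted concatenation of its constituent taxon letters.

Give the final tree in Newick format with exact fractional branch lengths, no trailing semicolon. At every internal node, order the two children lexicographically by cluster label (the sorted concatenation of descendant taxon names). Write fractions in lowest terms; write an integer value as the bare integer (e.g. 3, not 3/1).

step 1: merge (B,W) at d=7; branch lengths B→7/2, W→7/2; new cluster BW
  updated: d(BW,N)=31, d(BW,Q)=18
step 2: merge (BW,Q) at d=18; branch lengths BW→11/2, Q→9; new cluster BQW
  updated: d(BQW,N)=107/3
step 3: merge (BQW,N) at d=107/3; branch lengths BQW→53/6, N→107/6; new cluster BNQW
final tree: (((B:7/2,W:7/2):11/2,Q:9):53/6,N:107/6)
total length: 289/6

(((B:7/2,W:7/2):11/2,Q:9):53/6,N:107/6)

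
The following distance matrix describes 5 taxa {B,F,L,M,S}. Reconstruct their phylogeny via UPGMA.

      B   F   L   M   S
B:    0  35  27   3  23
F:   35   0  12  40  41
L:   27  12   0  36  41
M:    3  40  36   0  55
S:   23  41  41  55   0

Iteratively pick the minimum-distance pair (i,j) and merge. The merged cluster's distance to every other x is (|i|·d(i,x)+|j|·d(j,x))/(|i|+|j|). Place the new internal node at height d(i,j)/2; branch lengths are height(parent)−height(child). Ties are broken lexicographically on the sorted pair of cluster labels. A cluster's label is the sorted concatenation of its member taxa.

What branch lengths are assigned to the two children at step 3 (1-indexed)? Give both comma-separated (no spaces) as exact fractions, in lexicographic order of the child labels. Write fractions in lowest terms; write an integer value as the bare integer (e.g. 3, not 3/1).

step 1: merge (B,M) at d=3; branch lengths B→3/2, M→3/2; new cluster BM
  updated: d(BM,F)=75/2, d(BM,L)=63/2, d(BM,S)=39
step 2: merge (F,L) at d=12; branch lengths F→6, L→6; new cluster FL
  updated: d(BM,FL)=69/2, d(FL,S)=41
step 3: merge (BM,FL) at d=69/2; branch lengths BM→63/4, FL→45/4; new cluster BFLM
  updated: d(BFLM,S)=40
step 4: merge (BFLM,S) at d=40; branch lengths BFLM→11/4, S→20; new cluster BFLMS
final tree: (((B:3/2,M:3/2):63/4,(F:6,L:6):45/4):11/4,S:20)
total length: 259/4

63/4,45/4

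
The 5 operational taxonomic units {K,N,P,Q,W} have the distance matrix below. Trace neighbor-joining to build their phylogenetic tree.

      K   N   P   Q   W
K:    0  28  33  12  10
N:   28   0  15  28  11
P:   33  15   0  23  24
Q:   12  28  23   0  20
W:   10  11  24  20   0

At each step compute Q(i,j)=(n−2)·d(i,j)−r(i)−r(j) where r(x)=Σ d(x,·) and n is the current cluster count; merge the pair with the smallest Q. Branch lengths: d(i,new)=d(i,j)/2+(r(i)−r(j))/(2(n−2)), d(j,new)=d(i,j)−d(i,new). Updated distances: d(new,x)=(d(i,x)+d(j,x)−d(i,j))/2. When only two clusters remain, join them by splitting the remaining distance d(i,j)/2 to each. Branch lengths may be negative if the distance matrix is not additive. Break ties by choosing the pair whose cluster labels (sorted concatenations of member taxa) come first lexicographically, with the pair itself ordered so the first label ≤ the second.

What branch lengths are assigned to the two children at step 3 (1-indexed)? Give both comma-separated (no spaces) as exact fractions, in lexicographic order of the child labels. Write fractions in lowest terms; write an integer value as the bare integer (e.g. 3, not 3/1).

iteration 1: select N,P (d=15, Q=-132); attach at lengths (16/3, 29/3); label the merged cluster NP
  updated: d(K,NP)=23, d(NP,Q)=18, d(NP,W)=10
iteration 2: select K,Q (d=12, Q=-71); attach at lengths (19/4, 29/4); label the merged cluster KQ
  updated: d(KQ,NP)=29/2, d(KQ,W)=9
iteration 3: select KQ,NP (d=29/2, Q=-67/2); attach at lengths (27/4, 31/4); label the merged cluster KNPQ
  updated: d(KNPQ,W)=9/4
iteration 4: select KNPQ,W (d=9/4); attach at lengths (9/8, 9/8); label the merged cluster KNPQW
final tree: (((K:19/4,Q:29/4):27/4,(N:16/3,P:29/3):31/4):9/8,W:9/8)
total length: 175/4

27/4,31/4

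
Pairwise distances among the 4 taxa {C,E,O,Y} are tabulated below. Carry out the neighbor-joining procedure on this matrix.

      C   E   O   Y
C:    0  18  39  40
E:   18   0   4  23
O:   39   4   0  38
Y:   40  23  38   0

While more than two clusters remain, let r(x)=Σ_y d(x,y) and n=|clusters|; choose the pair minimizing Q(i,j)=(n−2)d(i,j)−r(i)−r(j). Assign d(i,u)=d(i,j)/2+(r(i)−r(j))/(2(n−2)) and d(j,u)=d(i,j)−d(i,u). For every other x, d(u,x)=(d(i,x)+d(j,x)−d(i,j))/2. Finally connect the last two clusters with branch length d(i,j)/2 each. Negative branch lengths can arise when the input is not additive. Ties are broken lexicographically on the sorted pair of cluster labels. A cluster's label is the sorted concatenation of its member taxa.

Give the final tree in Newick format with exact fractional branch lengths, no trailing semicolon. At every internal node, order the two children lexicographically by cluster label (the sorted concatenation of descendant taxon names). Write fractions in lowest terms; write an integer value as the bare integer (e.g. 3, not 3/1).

(((C:19,Y:21):15/2,E:-7):11/2,O:11/2)

step 1: merge (C,Y) at d=40, Q=-118; branch lengths C→19, Y→21; new cluster CY
  updated: d(CY,E)=1/2, d(CY,O)=37/2
step 2: merge (CY,E) at d=1/2, Q=-23; branch lengths CY→15/2, E→-7; new cluster CEY
  updated: d(CEY,O)=11
step 3: merge (CEY,O) at d=11; branch lengths CEY→11/2, O→11/2; new cluster CEOY
final tree: (((C:19,Y:21):15/2,E:-7):11/2,O:11/2)
total length: 103/2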